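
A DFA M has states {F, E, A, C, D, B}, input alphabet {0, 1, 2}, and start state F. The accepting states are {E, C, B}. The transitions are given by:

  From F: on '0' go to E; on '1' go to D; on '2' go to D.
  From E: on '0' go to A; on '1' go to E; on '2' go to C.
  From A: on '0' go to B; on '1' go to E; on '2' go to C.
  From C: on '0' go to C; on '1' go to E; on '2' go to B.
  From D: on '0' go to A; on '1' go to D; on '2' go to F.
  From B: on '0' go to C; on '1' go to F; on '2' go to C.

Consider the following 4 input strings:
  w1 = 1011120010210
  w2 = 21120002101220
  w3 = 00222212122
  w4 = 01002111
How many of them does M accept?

2

w1:
  start at F
  read '1': F → D
  read '0': D → A
  read '1': A → E
  read '1': E → E
  read '1': E → E
  read '2': E → C
  read '0': C → C
  read '0': C → C
  read '1': C → E
  read '0': E → A
  read '2': A → C
  read '1': C → E
  read '0': E → A
  end A, rejected
w2:
  start at F
  read '2': F → D
  read '1': D → D
  read '1': D → D
  read '2': D → F
  read '0': F → E
  read '0': E → A
  read '0': A → B
  read '2': B → C
  read '1': C → E
  read '0': E → A
  read '1': A → E
  read '2': E → C
  read '2': C → B
  read '0': B → C
  end C, accepted
w3:
  start at F
  read '0': F → E
  read '0': E → A
  read '2': A → C
  read '2': C → B
  read '2': B → C
  read '2': C → B
  read '1': B → F
  read '2': F → D
  read '1': D → D
  read '2': D → F
  read '2': F → D
  end D, rejected
w4:
  start at F
  read '0': F → E
  read '1': E → E
  read '0': E → A
  read '0': A → B
  read '2': B → C
  read '1': C → E
  read '1': E → E
  read '1': E → E
  end E, accepted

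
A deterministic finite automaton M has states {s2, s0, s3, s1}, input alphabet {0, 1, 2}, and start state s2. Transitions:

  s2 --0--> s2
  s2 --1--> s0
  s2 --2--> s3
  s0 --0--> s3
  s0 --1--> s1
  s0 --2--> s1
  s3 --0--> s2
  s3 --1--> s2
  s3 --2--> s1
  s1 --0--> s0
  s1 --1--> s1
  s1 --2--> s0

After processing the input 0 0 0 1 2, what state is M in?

Trace: s2 -0-> s2 -0-> s2 -0-> s2 -1-> s0 -2-> s1

s1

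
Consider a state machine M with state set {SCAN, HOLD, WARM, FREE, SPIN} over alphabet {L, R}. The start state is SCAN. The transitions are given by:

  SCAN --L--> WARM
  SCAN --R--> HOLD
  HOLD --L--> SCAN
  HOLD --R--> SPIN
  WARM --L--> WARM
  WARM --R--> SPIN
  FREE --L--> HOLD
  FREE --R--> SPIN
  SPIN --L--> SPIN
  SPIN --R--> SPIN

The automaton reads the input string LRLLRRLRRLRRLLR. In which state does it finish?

SPIN

start at SCAN
read 'L': SCAN → WARM
read 'R': WARM → SPIN
read 'L': SPIN → SPIN
read 'L': SPIN → SPIN
read 'R': SPIN → SPIN
read 'R': SPIN → SPIN
read 'L': SPIN → SPIN
read 'R': SPIN → SPIN
read 'R': SPIN → SPIN
read 'L': SPIN → SPIN
read 'R': SPIN → SPIN
read 'R': SPIN → SPIN
read 'L': SPIN → SPIN
read 'L': SPIN → SPIN
read 'R': SPIN → SPIN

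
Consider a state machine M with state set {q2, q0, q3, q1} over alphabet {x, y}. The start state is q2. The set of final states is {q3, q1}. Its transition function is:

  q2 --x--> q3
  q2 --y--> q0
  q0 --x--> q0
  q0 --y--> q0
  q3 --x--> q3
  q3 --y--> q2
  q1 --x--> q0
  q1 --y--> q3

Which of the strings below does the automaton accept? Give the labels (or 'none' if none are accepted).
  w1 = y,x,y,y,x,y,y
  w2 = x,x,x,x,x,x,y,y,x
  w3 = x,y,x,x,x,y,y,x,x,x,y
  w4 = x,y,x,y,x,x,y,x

w1:
  start at q2
  read 'y': q2 → q0
  read 'x': q0 → q0
  read 'y': q0 → q0
  read 'y': q0 → q0
  read 'x': q0 → q0
  read 'y': q0 → q0
  read 'y': q0 → q0
  end q0, rejected
w2:
  start at q2
  read 'x': q2 → q3
  read 'x': q3 → q3
  read 'x': q3 → q3
  read 'x': q3 → q3
  read 'x': q3 → q3
  read 'x': q3 → q3
  read 'y': q3 → q2
  read 'y': q2 → q0
  read 'x': q0 → q0
  end q0, rejected
w3:
  start at q2
  read 'x': q2 → q3
  read 'y': q3 → q2
  read 'x': q2 → q3
  read 'x': q3 → q3
  read 'x': q3 → q3
  read 'y': q3 → q2
  read 'y': q2 → q0
  read 'x': q0 → q0
  read 'x': q0 → q0
  read 'x': q0 → q0
  read 'y': q0 → q0
  end q0, rejected
w4:
  start at q2
  read 'x': q2 → q3
  read 'y': q3 → q2
  read 'x': q2 → q3
  read 'y': q3 → q2
  read 'x': q2 → q3
  read 'x': q3 → q3
  read 'y': q3 → q2
  read 'x': q2 → q3
  end q3, accepted

w4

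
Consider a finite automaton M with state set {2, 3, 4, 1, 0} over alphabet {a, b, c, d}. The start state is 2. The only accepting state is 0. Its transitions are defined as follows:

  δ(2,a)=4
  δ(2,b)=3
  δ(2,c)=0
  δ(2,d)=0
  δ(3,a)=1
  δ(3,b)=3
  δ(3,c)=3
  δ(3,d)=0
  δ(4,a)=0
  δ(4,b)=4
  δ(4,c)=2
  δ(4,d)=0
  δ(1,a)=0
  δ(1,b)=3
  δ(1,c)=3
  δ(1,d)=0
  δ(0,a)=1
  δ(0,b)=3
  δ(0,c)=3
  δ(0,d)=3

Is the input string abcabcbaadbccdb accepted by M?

Trace: 2 -a-> 4 -b-> 4 -c-> 2 -a-> 4 -b-> 4 -c-> 2 -b-> 3 -a-> 1 -a-> 0 -d-> 3 -b-> 3 -c-> 3 -c-> 3 -d-> 0 -b-> 3
End state 3 is not accepting.

No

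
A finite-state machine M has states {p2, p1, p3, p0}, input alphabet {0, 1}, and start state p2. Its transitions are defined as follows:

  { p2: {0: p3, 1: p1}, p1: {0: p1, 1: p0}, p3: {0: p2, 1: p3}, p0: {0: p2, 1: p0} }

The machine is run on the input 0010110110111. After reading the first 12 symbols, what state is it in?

start at p2
read '0': p2 → p3
read '0': p3 → p2
read '1': p2 → p1
read '0': p1 → p1
read '1': p1 → p0
read '1': p0 → p0
read '0': p0 → p2
read '1': p2 → p1
read '1': p1 → p0
read '0': p0 → p2
read '1': p2 → p1
read '1': p1 → p0
After 12 symbols: p0.

p0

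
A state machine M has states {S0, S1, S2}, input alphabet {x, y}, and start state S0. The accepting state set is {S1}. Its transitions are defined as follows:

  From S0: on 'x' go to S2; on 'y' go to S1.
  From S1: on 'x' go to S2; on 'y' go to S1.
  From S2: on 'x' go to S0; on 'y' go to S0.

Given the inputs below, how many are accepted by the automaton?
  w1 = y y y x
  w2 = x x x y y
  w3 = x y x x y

2

w1:
  start at S0
  read 'y': S0 → S1
  read 'y': S1 → S1
  read 'y': S1 → S1
  read 'x': S1 → S2
  end S2, rejected
w2:
  start at S0
  read 'x': S0 → S2
  read 'x': S2 → S0
  read 'x': S0 → S2
  read 'y': S2 → S0
  read 'y': S0 → S1
  end S1, accepted
w3:
  start at S0
  read 'x': S0 → S2
  read 'y': S2 → S0
  read 'x': S0 → S2
  read 'x': S2 → S0
  read 'y': S0 → S1
  end S1, accepted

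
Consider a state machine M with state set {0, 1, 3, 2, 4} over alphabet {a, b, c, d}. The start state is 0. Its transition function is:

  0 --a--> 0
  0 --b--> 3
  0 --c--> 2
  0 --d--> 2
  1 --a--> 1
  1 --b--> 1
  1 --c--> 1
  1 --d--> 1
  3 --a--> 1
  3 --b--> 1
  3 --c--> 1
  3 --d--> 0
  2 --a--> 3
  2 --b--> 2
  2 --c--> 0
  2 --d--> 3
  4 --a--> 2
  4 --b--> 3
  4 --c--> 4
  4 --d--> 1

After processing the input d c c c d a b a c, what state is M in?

1

start at 0
read 'd': 0 → 2
read 'c': 2 → 0
read 'c': 0 → 2
read 'c': 2 → 0
read 'd': 0 → 2
read 'a': 2 → 3
read 'b': 3 → 1
read 'a': 1 → 1
read 'c': 1 → 1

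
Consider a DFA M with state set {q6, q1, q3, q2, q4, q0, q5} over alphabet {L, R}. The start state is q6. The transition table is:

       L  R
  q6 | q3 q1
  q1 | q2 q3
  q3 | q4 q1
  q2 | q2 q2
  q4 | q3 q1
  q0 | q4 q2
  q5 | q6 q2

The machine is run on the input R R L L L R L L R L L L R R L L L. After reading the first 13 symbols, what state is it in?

q2

q6 → q1 → q3 → q4 → q3 → q4 → q1 → q2 → q2 → q2 → q2 → q2 → q2 → q2
After 13 symbols: q2.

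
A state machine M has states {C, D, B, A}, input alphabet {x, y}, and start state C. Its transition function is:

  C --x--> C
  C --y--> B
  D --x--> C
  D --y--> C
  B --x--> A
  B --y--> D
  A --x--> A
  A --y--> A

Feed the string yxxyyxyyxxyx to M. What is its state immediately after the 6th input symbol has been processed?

C → B → A → A → A → A → A
After 6 symbols: A.

A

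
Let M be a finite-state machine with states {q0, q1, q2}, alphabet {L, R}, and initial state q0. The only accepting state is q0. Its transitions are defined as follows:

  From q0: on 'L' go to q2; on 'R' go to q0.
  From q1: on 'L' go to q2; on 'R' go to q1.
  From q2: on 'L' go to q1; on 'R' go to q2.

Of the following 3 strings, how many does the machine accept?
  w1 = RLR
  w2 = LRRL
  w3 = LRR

w1: q0 → q0 → q2 → q2  → end q2, rejected
w2: q0 → q2 → q2 → q2 → q1  → end q1, rejected
w3: q0 → q2 → q2 → q2  → end q2, rejected

0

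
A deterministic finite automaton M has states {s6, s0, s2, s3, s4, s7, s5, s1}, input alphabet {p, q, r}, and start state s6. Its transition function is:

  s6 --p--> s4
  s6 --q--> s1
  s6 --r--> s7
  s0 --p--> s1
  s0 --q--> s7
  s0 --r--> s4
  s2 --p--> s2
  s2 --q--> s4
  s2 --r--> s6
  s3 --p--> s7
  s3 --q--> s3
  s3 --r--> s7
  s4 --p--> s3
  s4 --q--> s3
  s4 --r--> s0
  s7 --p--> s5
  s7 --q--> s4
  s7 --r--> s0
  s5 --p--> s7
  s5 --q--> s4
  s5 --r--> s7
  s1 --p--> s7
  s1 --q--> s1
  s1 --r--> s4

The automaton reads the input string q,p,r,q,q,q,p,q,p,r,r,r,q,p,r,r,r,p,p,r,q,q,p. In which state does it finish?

Trace: s6 -q-> s1 -p-> s7 -r-> s0 -q-> s7 -q-> s4 -q-> s3 -p-> s7 -q-> s4 -p-> s3 -r-> s7 -r-> s0 -r-> s4 -q-> s3 -p-> s7 -r-> s0 -r-> s4 -r-> s0 -p-> s1 -p-> s7 -r-> s0 -q-> s7 -q-> s4 -p-> s3

s3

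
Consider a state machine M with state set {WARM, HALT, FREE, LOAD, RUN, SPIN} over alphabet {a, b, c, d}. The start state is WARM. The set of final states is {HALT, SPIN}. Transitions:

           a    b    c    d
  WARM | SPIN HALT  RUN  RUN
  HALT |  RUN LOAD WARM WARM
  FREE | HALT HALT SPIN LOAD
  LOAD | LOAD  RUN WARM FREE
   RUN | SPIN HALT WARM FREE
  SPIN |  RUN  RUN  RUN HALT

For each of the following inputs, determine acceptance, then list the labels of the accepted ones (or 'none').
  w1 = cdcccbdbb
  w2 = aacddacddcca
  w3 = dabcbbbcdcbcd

w1:
  start at WARM
  read 'c': WARM → RUN
  read 'd': RUN → FREE
  read 'c': FREE → SPIN
  read 'c': SPIN → RUN
  read 'c': RUN → WARM
  read 'b': WARM → HALT
  read 'd': HALT → WARM
  read 'b': WARM → HALT
  read 'b': HALT → LOAD
  end LOAD, rejected
w2:
  start at WARM
  read 'a': WARM → SPIN
  read 'a': SPIN → RUN
  read 'c': RUN → WARM
  read 'd': WARM → RUN
  read 'd': RUN → FREE
  read 'a': FREE → HALT
  read 'c': HALT → WARM
  read 'd': WARM → RUN
  read 'd': RUN → FREE
  read 'c': FREE → SPIN
  read 'c': SPIN → RUN
  read 'a': RUN → SPIN
  end SPIN, accepted
w3:
  start at WARM
  read 'd': WARM → RUN
  read 'a': RUN → SPIN
  read 'b': SPIN → RUN
  read 'c': RUN → WARM
  read 'b': WARM → HALT
  read 'b': HALT → LOAD
  read 'b': LOAD → RUN
  read 'c': RUN → WARM
  read 'd': WARM → RUN
  read 'c': RUN → WARM
  read 'b': WARM → HALT
  read 'c': HALT → WARM
  read 'd': WARM → RUN
  end RUN, rejected

w2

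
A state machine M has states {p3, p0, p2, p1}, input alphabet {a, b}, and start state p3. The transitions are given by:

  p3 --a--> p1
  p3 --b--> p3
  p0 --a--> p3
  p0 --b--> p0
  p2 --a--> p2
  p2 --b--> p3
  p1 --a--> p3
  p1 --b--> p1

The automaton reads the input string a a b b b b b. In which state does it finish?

p3

start at p3
read 'a': p3 → p1
read 'a': p1 → p3
read 'b': p3 → p3
read 'b': p3 → p3
read 'b': p3 → p3
read 'b': p3 → p3
read 'b': p3 → p3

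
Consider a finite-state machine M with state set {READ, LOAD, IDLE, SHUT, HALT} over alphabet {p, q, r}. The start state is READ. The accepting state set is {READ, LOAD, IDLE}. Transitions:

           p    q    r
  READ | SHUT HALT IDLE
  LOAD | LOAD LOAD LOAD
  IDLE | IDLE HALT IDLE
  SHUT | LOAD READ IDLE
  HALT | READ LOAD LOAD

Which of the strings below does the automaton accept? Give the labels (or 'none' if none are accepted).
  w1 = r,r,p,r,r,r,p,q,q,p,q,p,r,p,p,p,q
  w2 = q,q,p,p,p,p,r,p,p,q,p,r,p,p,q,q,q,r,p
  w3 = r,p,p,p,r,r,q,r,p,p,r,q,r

w1, w2, w3

w1:
  start at READ
  read 'r': READ → IDLE
  read 'r': IDLE → IDLE
  read 'p': IDLE → IDLE
  read 'r': IDLE → IDLE
  read 'r': IDLE → IDLE
  read 'r': IDLE → IDLE
  read 'p': IDLE → IDLE
  read 'q': IDLE → HALT
  read 'q': HALT → LOAD
  read 'p': LOAD → LOAD
  read 'q': LOAD → LOAD
  read 'p': LOAD → LOAD
  read 'r': LOAD → LOAD
  read 'p': LOAD → LOAD
  read 'p': LOAD → LOAD
  read 'p': LOAD → LOAD
  read 'q': LOAD → LOAD
  end LOAD, accepted
w2:
  start at READ
  read 'q': READ → HALT
  read 'q': HALT → LOAD
  read 'p': LOAD → LOAD
  read 'p': LOAD → LOAD
  read 'p': LOAD → LOAD
  read 'p': LOAD → LOAD
  read 'r': LOAD → LOAD
  read 'p': LOAD → LOAD
  read 'p': LOAD → LOAD
  read 'q': LOAD → LOAD
  read 'p': LOAD → LOAD
  read 'r': LOAD → LOAD
  read 'p': LOAD → LOAD
  read 'p': LOAD → LOAD
  read 'q': LOAD → LOAD
  read 'q': LOAD → LOAD
  read 'q': LOAD → LOAD
  read 'r': LOAD → LOAD
  read 'p': LOAD → LOAD
  end LOAD, accepted
w3:
  start at READ
  read 'r': READ → IDLE
  read 'p': IDLE → IDLE
  read 'p': IDLE → IDLE
  read 'p': IDLE → IDLE
  read 'r': IDLE → IDLE
  read 'r': IDLE → IDLE
  read 'q': IDLE → HALT
  read 'r': HALT → LOAD
  read 'p': LOAD → LOAD
  read 'p': LOAD → LOAD
  read 'r': LOAD → LOAD
  read 'q': LOAD → LOAD
  read 'r': LOAD → LOAD
  end LOAD, accepted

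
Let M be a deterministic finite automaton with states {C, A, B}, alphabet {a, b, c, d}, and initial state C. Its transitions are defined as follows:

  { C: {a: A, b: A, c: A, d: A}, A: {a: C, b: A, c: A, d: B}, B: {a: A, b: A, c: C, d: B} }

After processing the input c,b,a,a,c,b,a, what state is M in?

C

Trace: C -c-> A -b-> A -a-> C -a-> A -c-> A -b-> A -a-> C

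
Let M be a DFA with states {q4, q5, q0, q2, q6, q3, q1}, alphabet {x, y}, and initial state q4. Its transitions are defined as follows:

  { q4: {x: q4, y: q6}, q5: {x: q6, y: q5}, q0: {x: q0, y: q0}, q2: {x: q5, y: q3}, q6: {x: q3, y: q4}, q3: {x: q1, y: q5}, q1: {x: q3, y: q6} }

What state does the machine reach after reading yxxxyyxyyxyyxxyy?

start at q4
read 'y': q4 → q6
read 'x': q6 → q3
read 'x': q3 → q1
read 'x': q1 → q3
read 'y': q3 → q5
read 'y': q5 → q5
read 'x': q5 → q6
read 'y': q6 → q4
read 'y': q4 → q6
read 'x': q6 → q3
read 'y': q3 → q5
read 'y': q5 → q5
read 'x': q5 → q6
read 'x': q6 → q3
read 'y': q3 → q5
read 'y': q5 → q5

q5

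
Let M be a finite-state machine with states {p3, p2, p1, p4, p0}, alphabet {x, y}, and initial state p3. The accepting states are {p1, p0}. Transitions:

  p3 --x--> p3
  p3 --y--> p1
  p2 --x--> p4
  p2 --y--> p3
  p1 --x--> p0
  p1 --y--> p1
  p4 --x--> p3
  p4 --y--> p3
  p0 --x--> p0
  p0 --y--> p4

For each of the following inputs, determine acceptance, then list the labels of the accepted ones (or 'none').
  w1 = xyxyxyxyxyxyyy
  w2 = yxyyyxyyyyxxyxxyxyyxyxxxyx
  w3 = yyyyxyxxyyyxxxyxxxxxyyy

w1, w3

w1:
  start at p3
  read 'x': p3 → p3
  read 'y': p3 → p1
  read 'x': p1 → p0
  read 'y': p0 → p4
  read 'x': p4 → p3
  read 'y': p3 → p1
  read 'x': p1 → p0
  read 'y': p0 → p4
  read 'x': p4 → p3
  read 'y': p3 → p1
  read 'x': p1 → p0
  read 'y': p0 → p4
  read 'y': p4 → p3
  read 'y': p3 → p1
  end p1, accepted
w2:
  start at p3
  read 'y': p3 → p1
  read 'x': p1 → p0
  read 'y': p0 → p4
  read 'y': p4 → p3
  read 'y': p3 → p1
  read 'x': p1 → p0
  read 'y': p0 → p4
  read 'y': p4 → p3
  read 'y': p3 → p1
  read 'y': p1 → p1
  read 'x': p1 → p0
  read 'x': p0 → p0
  read 'y': p0 → p4
  read 'x': p4 → p3
  read 'x': p3 → p3
  read 'y': p3 → p1
  read 'x': p1 → p0
  read 'y': p0 → p4
  read 'y': p4 → p3
  read 'x': p3 → p3
  read 'y': p3 → p1
  read 'x': p1 → p0
  read 'x': p0 → p0
  read 'x': p0 → p0
  read 'y': p0 → p4
  read 'x': p4 → p3
  end p3, rejected
w3:
  start at p3
  read 'y': p3 → p1
  read 'y': p1 → p1
  read 'y': p1 → p1
  read 'y': p1 → p1
  read 'x': p1 → p0
  read 'y': p0 → p4
  read 'x': p4 → p3
  read 'x': p3 → p3
  read 'y': p3 → p1
  read 'y': p1 → p1
  read 'y': p1 → p1
  read 'x': p1 → p0
  read 'x': p0 → p0
  read 'x': p0 → p0
  read 'y': p0 → p4
  read 'x': p4 → p3
  read 'x': p3 → p3
  read 'x': p3 → p3
  read 'x': p3 → p3
  read 'x': p3 → p3
  read 'y': p3 → p1
  read 'y': p1 → p1
  read 'y': p1 → p1
  end p1, accepted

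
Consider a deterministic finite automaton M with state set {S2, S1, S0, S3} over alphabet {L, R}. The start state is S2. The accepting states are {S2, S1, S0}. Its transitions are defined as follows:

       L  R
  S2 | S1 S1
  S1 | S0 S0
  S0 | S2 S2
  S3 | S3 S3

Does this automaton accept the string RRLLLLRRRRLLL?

S2 → S1 → S0 → S2 → S1 → S0 → S2 → S1 → S0 → S2 → S1 → S0 → S2 → S1
End state S1 is accepting.

Yes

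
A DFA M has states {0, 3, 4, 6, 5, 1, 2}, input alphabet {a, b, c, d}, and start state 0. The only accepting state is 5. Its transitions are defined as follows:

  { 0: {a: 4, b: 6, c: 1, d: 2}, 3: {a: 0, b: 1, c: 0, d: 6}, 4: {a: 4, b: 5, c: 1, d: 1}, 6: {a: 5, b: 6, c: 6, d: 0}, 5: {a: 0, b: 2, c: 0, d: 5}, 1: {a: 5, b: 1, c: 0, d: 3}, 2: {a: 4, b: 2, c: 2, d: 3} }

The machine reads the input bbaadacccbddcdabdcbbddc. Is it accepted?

0 → 6 → 6 → 5 → 0 → 2 → 4 → 1 → 0 → 1 → 1 → 3 → 6 → 6 → 0 → 4 → 5 → 5 → 0 → 6 → 6 → 0 → 2 → 2
End state 2 is not accepting.

No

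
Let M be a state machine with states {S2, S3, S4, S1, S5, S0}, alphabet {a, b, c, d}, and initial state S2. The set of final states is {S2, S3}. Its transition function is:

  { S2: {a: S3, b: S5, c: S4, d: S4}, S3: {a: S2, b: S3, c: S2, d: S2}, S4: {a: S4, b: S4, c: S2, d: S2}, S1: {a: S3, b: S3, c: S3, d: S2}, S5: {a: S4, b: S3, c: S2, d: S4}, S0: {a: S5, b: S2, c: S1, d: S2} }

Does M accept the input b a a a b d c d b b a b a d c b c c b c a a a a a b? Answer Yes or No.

start at S2
read 'b': S2 → S5
read 'a': S5 → S4
read 'a': S4 → S4
read 'a': S4 → S4
read 'b': S4 → S4
read 'd': S4 → S2
read 'c': S2 → S4
read 'd': S4 → S2
read 'b': S2 → S5
read 'b': S5 → S3
read 'a': S3 → S2
read 'b': S2 → S5
read 'a': S5 → S4
read 'd': S4 → S2
read 'c': S2 → S4
read 'b': S4 → S4
read 'c': S4 → S2
read 'c': S2 → S4
read 'b': S4 → S4
read 'c': S4 → S2
read 'a': S2 → S3
read 'a': S3 → S2
read 'a': S2 → S3
read 'a': S3 → S2
read 'a': S2 → S3
read 'b': S3 → S3
End state S3 is accepting.

Yes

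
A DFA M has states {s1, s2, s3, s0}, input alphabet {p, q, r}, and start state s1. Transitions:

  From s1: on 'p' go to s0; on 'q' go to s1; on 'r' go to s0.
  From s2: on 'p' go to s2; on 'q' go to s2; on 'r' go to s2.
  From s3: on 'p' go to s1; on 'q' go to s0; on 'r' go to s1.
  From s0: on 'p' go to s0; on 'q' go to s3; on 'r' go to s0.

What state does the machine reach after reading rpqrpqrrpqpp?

s0

start at s1
read 'r': s1 → s0
read 'p': s0 → s0
read 'q': s0 → s3
read 'r': s3 → s1
read 'p': s1 → s0
read 'q': s0 → s3
read 'r': s3 → s1
read 'r': s1 → s0
read 'p': s0 → s0
read 'q': s0 → s3
read 'p': s3 → s1
read 'p': s1 → s0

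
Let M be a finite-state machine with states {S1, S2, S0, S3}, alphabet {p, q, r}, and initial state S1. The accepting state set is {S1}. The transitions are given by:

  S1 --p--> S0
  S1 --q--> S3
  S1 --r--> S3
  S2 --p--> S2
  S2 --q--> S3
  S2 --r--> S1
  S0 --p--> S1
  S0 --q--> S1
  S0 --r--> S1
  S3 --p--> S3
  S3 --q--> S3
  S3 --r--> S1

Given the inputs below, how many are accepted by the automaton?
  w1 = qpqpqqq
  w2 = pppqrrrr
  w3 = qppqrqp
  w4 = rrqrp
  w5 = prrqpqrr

1

w1: Trace: S1 -q-> S3 -p-> S3 -q-> S3 -p-> S3 -q-> S3 -q-> S3 -q-> S3  → end S3, rejected
w2: Trace: S1 -p-> S0 -p-> S1 -p-> S0 -q-> S1 -r-> S3 -r-> S1 -r-> S3 -r-> S1  → end S1, accepted
w3: Trace: S1 -q-> S3 -p-> S3 -p-> S3 -q-> S3 -r-> S1 -q-> S3 -p-> S3  → end S3, rejected
w4: Trace: S1 -r-> S3 -r-> S1 -q-> S3 -r-> S1 -p-> S0  → end S0, rejected
w5: Trace: S1 -p-> S0 -r-> S1 -r-> S3 -q-> S3 -p-> S3 -q-> S3 -r-> S1 -r-> S3  → end S3, rejected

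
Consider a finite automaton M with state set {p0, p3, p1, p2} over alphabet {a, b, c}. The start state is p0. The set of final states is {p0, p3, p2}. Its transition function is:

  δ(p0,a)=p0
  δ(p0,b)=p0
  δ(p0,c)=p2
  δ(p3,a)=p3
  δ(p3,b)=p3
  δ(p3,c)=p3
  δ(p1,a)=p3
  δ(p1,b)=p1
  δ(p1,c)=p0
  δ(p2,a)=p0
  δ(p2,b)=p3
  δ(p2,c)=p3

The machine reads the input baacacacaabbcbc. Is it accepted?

Yes

Trace: p0 -b-> p0 -a-> p0 -a-> p0 -c-> p2 -a-> p0 -c-> p2 -a-> p0 -c-> p2 -a-> p0 -a-> p0 -b-> p0 -b-> p0 -c-> p2 -b-> p3 -c-> p3
End state p3 is accepting.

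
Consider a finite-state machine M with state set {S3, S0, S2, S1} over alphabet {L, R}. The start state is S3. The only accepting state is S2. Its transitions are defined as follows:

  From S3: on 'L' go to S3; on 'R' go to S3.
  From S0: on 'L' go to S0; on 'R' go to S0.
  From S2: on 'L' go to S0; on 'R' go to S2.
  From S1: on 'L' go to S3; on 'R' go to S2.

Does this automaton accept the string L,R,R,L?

Trace: S3 -L-> S3 -R-> S3 -R-> S3 -L-> S3
End state S3 is not accepting.

No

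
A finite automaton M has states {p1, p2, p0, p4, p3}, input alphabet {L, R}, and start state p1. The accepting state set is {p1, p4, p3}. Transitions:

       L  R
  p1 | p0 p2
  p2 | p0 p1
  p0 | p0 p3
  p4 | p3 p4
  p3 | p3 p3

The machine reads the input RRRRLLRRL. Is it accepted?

Trace: p1 -R-> p2 -R-> p1 -R-> p2 -R-> p1 -L-> p0 -L-> p0 -R-> p3 -R-> p3 -L-> p3
End state p3 is accepting.

Yes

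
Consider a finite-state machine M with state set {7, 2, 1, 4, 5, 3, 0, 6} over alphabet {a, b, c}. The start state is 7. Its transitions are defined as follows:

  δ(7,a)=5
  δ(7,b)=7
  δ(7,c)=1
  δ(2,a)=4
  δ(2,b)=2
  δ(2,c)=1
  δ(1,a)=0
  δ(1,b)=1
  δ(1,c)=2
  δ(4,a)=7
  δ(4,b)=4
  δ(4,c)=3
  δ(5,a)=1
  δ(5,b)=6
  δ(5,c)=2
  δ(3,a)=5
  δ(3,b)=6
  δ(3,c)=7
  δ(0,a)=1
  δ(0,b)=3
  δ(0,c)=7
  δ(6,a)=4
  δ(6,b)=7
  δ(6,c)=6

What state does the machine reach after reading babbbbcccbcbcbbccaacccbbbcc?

2

7 → 7 → 5 → 6 → 7 → 7 → 7 → 1 → 2 → 1 → 1 → 2 → 2 → 1 → 1 → 1 → 2 → 1 → 0 → 1 → 2 → 1 → 2 → 2 → 2 → 2 → 1 → 2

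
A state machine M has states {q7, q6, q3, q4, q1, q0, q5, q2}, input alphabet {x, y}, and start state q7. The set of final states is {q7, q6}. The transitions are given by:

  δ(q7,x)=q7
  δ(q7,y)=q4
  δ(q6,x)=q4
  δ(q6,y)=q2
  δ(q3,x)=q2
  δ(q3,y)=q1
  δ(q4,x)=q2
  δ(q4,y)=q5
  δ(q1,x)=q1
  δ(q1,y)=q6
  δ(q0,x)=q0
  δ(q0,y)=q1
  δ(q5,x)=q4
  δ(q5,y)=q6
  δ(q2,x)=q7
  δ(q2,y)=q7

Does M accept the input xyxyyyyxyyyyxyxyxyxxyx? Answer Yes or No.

No

q7 → q7 → q4 → q2 → q7 → q4 → q5 → q6 → q4 → q5 → q6 → q2 → q7 → q7 → q4 → q2 → q7 → q7 → q4 → q2 → q7 → q4 → q2
End state q2 is not accepting.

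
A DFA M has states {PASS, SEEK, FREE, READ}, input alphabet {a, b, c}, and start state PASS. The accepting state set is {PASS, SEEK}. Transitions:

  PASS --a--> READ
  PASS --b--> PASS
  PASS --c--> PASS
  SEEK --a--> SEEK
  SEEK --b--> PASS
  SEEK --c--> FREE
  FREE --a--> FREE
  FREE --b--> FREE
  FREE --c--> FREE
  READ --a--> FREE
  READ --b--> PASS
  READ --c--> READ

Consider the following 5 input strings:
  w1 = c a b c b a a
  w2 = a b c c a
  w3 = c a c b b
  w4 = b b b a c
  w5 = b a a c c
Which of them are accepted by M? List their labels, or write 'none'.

w1: PASS → PASS → READ → PASS → PASS → PASS → READ → FREE  → end FREE, rejected
w2: PASS → READ → PASS → PASS → PASS → READ  → end READ, rejected
w3: PASS → PASS → READ → READ → PASS → PASS  → end PASS, accepted
w4: PASS → PASS → PASS → PASS → READ → READ  → end READ, rejected
w5: PASS → PASS → READ → FREE → FREE → FREE  → end FREE, rejected

w3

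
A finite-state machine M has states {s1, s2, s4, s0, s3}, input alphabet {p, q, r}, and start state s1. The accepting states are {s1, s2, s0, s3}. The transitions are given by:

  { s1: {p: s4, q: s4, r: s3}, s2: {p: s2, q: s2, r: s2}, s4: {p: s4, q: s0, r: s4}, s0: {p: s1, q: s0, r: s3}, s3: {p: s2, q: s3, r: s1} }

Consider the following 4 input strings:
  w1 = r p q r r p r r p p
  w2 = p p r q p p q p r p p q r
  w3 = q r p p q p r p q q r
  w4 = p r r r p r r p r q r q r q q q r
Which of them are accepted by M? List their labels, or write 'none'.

w1, w2, w3, w4

w1: Trace: s1 -r-> s3 -p-> s2 -q-> s2 -r-> s2 -r-> s2 -p-> s2 -r-> s2 -r-> s2 -p-> s2 -p-> s2  → end s2, accepted
w2: Trace: s1 -p-> s4 -p-> s4 -r-> s4 -q-> s0 -p-> s1 -p-> s4 -q-> s0 -p-> s1 -r-> s3 -p-> s2 -p-> s2 -q-> s2 -r-> s2  → end s2, accepted
w3: Trace: s1 -q-> s4 -r-> s4 -p-> s4 -p-> s4 -q-> s0 -p-> s1 -r-> s3 -p-> s2 -q-> s2 -q-> s2 -r-> s2  → end s2, accepted
w4: Trace: s1 -p-> s4 -r-> s4 -r-> s4 -r-> s4 -p-> s4 -r-> s4 -r-> s4 -p-> s4 -r-> s4 -q-> s0 -r-> s3 -q-> s3 -r-> s1 -q-> s4 -q-> s0 -q-> s0 -r-> s3  → end s3, accepted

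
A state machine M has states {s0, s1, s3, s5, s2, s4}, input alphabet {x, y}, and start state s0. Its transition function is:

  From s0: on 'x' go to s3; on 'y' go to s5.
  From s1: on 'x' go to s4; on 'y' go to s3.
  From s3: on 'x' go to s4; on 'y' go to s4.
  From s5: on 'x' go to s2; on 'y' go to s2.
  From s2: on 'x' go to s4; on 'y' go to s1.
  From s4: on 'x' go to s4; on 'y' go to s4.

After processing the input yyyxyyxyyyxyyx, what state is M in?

s4

Trace: s0 -y-> s5 -y-> s2 -y-> s1 -x-> s4 -y-> s4 -y-> s4 -x-> s4 -y-> s4 -y-> s4 -y-> s4 -x-> s4 -y-> s4 -y-> s4 -x-> s4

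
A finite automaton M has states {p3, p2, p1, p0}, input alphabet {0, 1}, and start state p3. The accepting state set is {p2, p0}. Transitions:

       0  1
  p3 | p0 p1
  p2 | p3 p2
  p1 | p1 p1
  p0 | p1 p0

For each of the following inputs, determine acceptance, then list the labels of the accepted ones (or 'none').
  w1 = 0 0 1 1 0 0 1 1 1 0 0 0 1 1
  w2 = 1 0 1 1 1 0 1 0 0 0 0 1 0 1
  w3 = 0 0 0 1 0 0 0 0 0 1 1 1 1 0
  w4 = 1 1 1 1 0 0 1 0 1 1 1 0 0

w1:
  start at p3
  read '0': p3 → p0
  read '0': p0 → p1
  read '1': p1 → p1
  read '1': p1 → p1
  read '0': p1 → p1
  read '0': p1 → p1
  read '1': p1 → p1
  read '1': p1 → p1
  read '1': p1 → p1
  read '0': p1 → p1
  read '0': p1 → p1
  read '0': p1 → p1
  read '1': p1 → p1
  read '1': p1 → p1
  end p1, rejected
w2:
  start at p3
  read '1': p3 → p1
  read '0': p1 → p1
  read '1': p1 → p1
  read '1': p1 → p1
  read '1': p1 → p1
  read '0': p1 → p1
  read '1': p1 → p1
  read '0': p1 → p1
  read '0': p1 → p1
  read '0': p1 → p1
  read '0': p1 → p1
  read '1': p1 → p1
  read '0': p1 → p1
  read '1': p1 → p1
  end p1, rejected
w3:
  start at p3
  read '0': p3 → p0
  read '0': p0 → p1
  read '0': p1 → p1
  read '1': p1 → p1
  read '0': p1 → p1
  read '0': p1 → p1
  read '0': p1 → p1
  read '0': p1 → p1
  read '0': p1 → p1
  read '1': p1 → p1
  read '1': p1 → p1
  read '1': p1 → p1
  read '1': p1 → p1
  read '0': p1 → p1
  end p1, rejected
w4:
  start at p3
  read '1': p3 → p1
  read '1': p1 → p1
  read '1': p1 → p1
  read '1': p1 → p1
  read '0': p1 → p1
  read '0': p1 → p1
  read '1': p1 → p1
  read '0': p1 → p1
  read '1': p1 → p1
  read '1': p1 → p1
  read '1': p1 → p1
  read '0': p1 → p1
  read '0': p1 → p1
  end p1, rejected

none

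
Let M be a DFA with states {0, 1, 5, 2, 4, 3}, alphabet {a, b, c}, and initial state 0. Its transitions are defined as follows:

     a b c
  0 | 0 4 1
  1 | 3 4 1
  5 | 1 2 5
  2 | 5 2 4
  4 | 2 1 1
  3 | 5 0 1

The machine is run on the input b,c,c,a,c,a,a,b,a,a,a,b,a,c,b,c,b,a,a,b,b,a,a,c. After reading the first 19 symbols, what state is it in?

start at 0
read 'b': 0 → 4
read 'c': 4 → 1
read 'c': 1 → 1
read 'a': 1 → 3
read 'c': 3 → 1
read 'a': 1 → 3
read 'a': 3 → 5
read 'b': 5 → 2
read 'a': 2 → 5
read 'a': 5 → 1
read 'a': 1 → 3
read 'b': 3 → 0
read 'a': 0 → 0
read 'c': 0 → 1
read 'b': 1 → 4
read 'c': 4 → 1
read 'b': 1 → 4
read 'a': 4 → 2
read 'a': 2 → 5
After 19 symbols: 5.

5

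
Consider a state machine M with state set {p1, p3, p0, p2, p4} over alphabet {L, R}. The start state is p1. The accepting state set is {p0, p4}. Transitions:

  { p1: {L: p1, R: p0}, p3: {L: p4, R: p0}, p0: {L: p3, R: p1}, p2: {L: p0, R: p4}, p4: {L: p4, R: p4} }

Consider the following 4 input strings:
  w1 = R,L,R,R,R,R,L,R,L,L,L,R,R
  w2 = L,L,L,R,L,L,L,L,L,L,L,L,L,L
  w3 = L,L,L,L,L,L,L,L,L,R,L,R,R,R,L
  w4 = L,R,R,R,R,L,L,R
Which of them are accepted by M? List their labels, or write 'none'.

w1:
  start at p1
  read 'R': p1 → p0
  read 'L': p0 → p3
  read 'R': p3 → p0
  read 'R': p0 → p1
  read 'R': p1 → p0
  read 'R': p0 → p1
  read 'L': p1 → p1
  read 'R': p1 → p0
  read 'L': p0 → p3
  read 'L': p3 → p4
  read 'L': p4 → p4
  read 'R': p4 → p4
  read 'R': p4 → p4
  end p4, accepted
w2:
  start at p1
  read 'L': p1 → p1
  read 'L': p1 → p1
  read 'L': p1 → p1
  read 'R': p1 → p0
  read 'L': p0 → p3
  read 'L': p3 → p4
  read 'L': p4 → p4
  read 'L': p4 → p4
  read 'L': p4 → p4
  read 'L': p4 → p4
  read 'L': p4 → p4
  read 'L': p4 → p4
  read 'L': p4 → p4
  read 'L': p4 → p4
  end p4, accepted
w3:
  start at p1
  read 'L': p1 → p1
  read 'L': p1 → p1
  read 'L': p1 → p1
  read 'L': p1 → p1
  read 'L': p1 → p1
  read 'L': p1 → p1
  read 'L': p1 → p1
  read 'L': p1 → p1
  read 'L': p1 → p1
  read 'R': p1 → p0
  read 'L': p0 → p3
  read 'R': p3 → p0
  read 'R': p0 → p1
  read 'R': p1 → p0
  read 'L': p0 → p3
  end p3, rejected
w4:
  start at p1
  read 'L': p1 → p1
  read 'R': p1 → p0
  read 'R': p0 → p1
  read 'R': p1 → p0
  read 'R': p0 → p1
  read 'L': p1 → p1
  read 'L': p1 → p1
  read 'R': p1 → p0
  end p0, accepted

w1, w2, w4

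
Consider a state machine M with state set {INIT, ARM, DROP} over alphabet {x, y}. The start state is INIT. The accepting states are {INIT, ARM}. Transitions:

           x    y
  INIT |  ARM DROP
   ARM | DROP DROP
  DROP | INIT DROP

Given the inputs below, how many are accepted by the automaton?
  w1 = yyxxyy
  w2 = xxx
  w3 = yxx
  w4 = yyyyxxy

w1: INIT → DROP → DROP → INIT → ARM → DROP → DROP  → end DROP, rejected
w2: INIT → ARM → DROP → INIT  → end INIT, accepted
w3: INIT → DROP → INIT → ARM  → end ARM, accepted
w4: INIT → DROP → DROP → DROP → DROP → INIT → ARM → DROP  → end DROP, rejected

2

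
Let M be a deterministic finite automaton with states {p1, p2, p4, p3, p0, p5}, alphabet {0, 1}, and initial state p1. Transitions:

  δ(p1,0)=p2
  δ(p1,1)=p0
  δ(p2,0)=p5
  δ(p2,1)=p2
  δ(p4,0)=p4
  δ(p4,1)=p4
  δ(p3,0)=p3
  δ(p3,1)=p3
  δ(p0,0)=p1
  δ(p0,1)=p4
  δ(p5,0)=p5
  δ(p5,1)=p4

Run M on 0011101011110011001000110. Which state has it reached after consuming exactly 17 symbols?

p4

start at p1
read '0': p1 → p2
read '0': p2 → p5
read '1': p5 → p4
read '1': p4 → p4
read '1': p4 → p4
read '0': p4 → p4
read '1': p4 → p4
read '0': p4 → p4
read '1': p4 → p4
read '1': p4 → p4
read '1': p4 → p4
read '1': p4 → p4
read '0': p4 → p4
read '0': p4 → p4
read '1': p4 → p4
read '1': p4 → p4
read '0': p4 → p4
After 17 symbols: p4.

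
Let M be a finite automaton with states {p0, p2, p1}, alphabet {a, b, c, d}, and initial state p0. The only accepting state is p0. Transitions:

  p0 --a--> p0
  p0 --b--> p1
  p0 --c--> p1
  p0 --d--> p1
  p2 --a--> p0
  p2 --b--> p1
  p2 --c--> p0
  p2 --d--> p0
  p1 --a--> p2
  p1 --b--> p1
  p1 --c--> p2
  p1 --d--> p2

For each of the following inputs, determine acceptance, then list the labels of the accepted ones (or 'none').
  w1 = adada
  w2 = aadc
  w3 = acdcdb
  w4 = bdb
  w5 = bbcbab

w1: Trace: p0 -a-> p0 -d-> p1 -a-> p2 -d-> p0 -a-> p0  → end p0, accepted
w2: Trace: p0 -a-> p0 -a-> p0 -d-> p1 -c-> p2  → end p2, rejected
w3: Trace: p0 -a-> p0 -c-> p1 -d-> p2 -c-> p0 -d-> p1 -b-> p1  → end p1, rejected
w4: Trace: p0 -b-> p1 -d-> p2 -b-> p1  → end p1, rejected
w5: Trace: p0 -b-> p1 -b-> p1 -c-> p2 -b-> p1 -a-> p2 -b-> p1  → end p1, rejected

w1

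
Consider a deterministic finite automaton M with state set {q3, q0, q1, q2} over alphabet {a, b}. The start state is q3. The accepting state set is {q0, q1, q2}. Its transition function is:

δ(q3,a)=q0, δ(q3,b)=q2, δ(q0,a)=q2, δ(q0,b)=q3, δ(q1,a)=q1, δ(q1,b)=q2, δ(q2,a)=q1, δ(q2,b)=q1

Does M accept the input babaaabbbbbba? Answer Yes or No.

Yes

q3 → q2 → q1 → q2 → q1 → q1 → q1 → q2 → q1 → q2 → q1 → q2 → q1 → q1
End state q1 is accepting.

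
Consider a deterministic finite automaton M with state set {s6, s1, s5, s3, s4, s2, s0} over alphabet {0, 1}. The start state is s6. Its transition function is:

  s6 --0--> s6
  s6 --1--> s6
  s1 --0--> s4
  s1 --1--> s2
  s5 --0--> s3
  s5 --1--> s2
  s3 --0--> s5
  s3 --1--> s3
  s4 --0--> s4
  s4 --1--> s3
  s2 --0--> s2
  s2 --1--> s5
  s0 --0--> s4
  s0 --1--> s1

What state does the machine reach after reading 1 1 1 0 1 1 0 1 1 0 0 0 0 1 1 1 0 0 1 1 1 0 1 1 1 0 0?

s6 → s6 → s6 → s6 → s6 → s6 → s6 → s6 → s6 → s6 → s6 → s6 → s6 → s6 → s6 → s6 → s6 → s6 → s6 → s6 → s6 → s6 → s6 → s6 → s6 → s6 → s6 → s6

s6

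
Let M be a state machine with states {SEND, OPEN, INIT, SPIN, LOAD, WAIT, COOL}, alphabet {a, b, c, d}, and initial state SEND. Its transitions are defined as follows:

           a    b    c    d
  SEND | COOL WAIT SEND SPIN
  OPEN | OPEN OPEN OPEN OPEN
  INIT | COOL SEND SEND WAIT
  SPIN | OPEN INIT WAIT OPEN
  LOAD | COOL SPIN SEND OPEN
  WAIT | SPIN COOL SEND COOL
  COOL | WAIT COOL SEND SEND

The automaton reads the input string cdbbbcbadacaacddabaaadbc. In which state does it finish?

OPEN

start at SEND
read 'c': SEND → SEND
read 'd': SEND → SPIN
read 'b': SPIN → INIT
read 'b': INIT → SEND
read 'b': SEND → WAIT
read 'c': WAIT → SEND
read 'b': SEND → WAIT
read 'a': WAIT → SPIN
read 'd': SPIN → OPEN
read 'a': OPEN → OPEN
read 'c': OPEN → OPEN
read 'a': OPEN → OPEN
read 'a': OPEN → OPEN
read 'c': OPEN → OPEN
read 'd': OPEN → OPEN
read 'd': OPEN → OPEN
read 'a': OPEN → OPEN
read 'b': OPEN → OPEN
read 'a': OPEN → OPEN
read 'a': OPEN → OPEN
read 'a': OPEN → OPEN
read 'd': OPEN → OPEN
read 'b': OPEN → OPEN
read 'c': OPEN → OPEN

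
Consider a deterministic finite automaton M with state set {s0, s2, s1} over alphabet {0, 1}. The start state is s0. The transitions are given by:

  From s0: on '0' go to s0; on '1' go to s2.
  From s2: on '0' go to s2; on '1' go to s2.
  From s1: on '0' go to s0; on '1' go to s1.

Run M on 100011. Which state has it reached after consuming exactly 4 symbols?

s2

start at s0
read '1': s0 → s2
read '0': s2 → s2
read '0': s2 → s2
read '0': s2 → s2
After 4 symbols: s2.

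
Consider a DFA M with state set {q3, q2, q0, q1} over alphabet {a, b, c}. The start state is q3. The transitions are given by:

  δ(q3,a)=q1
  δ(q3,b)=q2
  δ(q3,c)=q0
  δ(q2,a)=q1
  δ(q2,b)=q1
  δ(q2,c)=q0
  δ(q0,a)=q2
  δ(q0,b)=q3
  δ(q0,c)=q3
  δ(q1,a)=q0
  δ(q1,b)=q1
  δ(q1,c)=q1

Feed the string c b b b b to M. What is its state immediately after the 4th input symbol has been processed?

start at q3
read 'c': q3 → q0
read 'b': q0 → q3
read 'b': q3 → q2
read 'b': q2 → q1
After 4 symbols: q1.

q1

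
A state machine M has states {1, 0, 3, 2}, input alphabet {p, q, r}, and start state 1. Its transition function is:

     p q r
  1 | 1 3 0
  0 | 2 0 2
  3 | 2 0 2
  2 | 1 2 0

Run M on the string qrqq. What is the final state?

Trace: 1 -q-> 3 -r-> 2 -q-> 2 -q-> 2

2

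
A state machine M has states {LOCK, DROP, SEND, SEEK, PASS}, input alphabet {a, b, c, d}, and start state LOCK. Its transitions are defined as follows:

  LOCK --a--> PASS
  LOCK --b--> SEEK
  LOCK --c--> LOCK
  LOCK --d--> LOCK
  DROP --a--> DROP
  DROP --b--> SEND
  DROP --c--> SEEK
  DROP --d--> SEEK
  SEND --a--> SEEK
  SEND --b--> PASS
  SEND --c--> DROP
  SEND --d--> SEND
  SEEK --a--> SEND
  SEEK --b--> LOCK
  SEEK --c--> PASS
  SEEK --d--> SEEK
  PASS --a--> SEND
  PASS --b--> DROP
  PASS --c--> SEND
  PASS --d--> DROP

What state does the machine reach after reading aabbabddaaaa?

SEND

Trace: LOCK -a-> PASS -a-> SEND -b-> PASS -b-> DROP -a-> DROP -b-> SEND -d-> SEND -d-> SEND -a-> SEEK -a-> SEND -a-> SEEK -a-> SEND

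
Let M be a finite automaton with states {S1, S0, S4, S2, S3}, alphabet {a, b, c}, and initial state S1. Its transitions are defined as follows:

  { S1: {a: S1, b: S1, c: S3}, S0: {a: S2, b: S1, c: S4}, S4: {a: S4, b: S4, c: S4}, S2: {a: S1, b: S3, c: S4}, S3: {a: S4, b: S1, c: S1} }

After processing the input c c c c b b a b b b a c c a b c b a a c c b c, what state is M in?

Trace: S1 -c-> S3 -c-> S1 -c-> S3 -c-> S1 -b-> S1 -b-> S1 -a-> S1 -b-> S1 -b-> S1 -b-> S1 -a-> S1 -c-> S3 -c-> S1 -a-> S1 -b-> S1 -c-> S3 -b-> S1 -a-> S1 -a-> S1 -c-> S3 -c-> S1 -b-> S1 -c-> S3

S3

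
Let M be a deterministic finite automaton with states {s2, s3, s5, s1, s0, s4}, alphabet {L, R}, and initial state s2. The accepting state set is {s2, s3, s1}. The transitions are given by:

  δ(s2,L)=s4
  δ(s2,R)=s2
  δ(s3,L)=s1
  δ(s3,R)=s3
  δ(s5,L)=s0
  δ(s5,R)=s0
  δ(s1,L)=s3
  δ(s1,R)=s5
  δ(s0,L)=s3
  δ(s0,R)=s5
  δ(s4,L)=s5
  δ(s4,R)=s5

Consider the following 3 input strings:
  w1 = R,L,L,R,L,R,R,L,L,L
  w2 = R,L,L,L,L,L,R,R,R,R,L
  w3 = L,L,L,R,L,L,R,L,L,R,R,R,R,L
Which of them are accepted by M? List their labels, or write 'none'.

w1: Trace: s2 -R-> s2 -L-> s4 -L-> s5 -R-> s0 -L-> s3 -R-> s3 -R-> s3 -L-> s1 -L-> s3 -L-> s1  → end s1, accepted
w2: Trace: s2 -R-> s2 -L-> s4 -L-> s5 -L-> s0 -L-> s3 -L-> s1 -R-> s5 -R-> s0 -R-> s5 -R-> s0 -L-> s3  → end s3, accepted
w3: Trace: s2 -L-> s4 -L-> s5 -L-> s0 -R-> s5 -L-> s0 -L-> s3 -R-> s3 -L-> s1 -L-> s3 -R-> s3 -R-> s3 -R-> s3 -R-> s3 -L-> s1  → end s1, accepted

w1, w2, w3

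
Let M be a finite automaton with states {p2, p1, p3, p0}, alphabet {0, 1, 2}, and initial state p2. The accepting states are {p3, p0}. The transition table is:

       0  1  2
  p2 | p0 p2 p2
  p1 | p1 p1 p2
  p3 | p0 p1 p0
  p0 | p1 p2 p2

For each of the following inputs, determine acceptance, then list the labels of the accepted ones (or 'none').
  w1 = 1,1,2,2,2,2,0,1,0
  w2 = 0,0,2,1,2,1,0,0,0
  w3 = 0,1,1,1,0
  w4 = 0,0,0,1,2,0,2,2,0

w1:
  start at p2
  read '1': p2 → p2
  read '1': p2 → p2
  read '2': p2 → p2
  read '2': p2 → p2
  read '2': p2 → p2
  read '2': p2 → p2
  read '0': p2 → p0
  read '1': p0 → p2
  read '0': p2 → p0
  end p0, accepted
w2:
  start at p2
  read '0': p2 → p0
  read '0': p0 → p1
  read '2': p1 → p2
  read '1': p2 → p2
  read '2': p2 → p2
  read '1': p2 → p2
  read '0': p2 → p0
  read '0': p0 → p1
  read '0': p1 → p1
  end p1, rejected
w3:
  start at p2
  read '0': p2 → p0
  read '1': p0 → p2
  read '1': p2 → p2
  read '1': p2 → p2
  read '0': p2 → p0
  end p0, accepted
w4:
  start at p2
  read '0': p2 → p0
  read '0': p0 → p1
  read '0': p1 → p1
  read '1': p1 → p1
  read '2': p1 → p2
  read '0': p2 → p0
  read '2': p0 → p2
  read '2': p2 → p2
  read '0': p2 → p0
  end p0, accepted

w1, w3, w4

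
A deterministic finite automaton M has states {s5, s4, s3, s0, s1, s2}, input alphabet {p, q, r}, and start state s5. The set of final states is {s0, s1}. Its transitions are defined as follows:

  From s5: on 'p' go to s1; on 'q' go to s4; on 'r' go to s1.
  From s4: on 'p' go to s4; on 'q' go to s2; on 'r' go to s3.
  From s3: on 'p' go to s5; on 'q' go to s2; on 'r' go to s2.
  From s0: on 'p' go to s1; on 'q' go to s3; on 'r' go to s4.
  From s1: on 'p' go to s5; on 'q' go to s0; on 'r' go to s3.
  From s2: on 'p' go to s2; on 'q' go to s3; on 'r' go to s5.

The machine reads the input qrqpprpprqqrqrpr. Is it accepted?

No

Trace: s5 -q-> s4 -r-> s3 -q-> s2 -p-> s2 -p-> s2 -r-> s5 -p-> s1 -p-> s5 -r-> s1 -q-> s0 -q-> s3 -r-> s2 -q-> s3 -r-> s2 -p-> s2 -r-> s5
End state s5 is not accepting.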